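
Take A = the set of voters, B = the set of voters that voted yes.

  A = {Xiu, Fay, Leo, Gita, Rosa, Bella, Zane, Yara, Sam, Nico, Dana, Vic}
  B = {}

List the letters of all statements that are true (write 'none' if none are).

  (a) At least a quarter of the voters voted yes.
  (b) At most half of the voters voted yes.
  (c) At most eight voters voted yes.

|A| = 12, |A ∩ B| = 0, |A ∖ B| = 12.
(a) |A ∩ B| / |A| ≥ 1/4: fails.
(b) |A ∩ B| ≤ |A ∖ B|: holds.
(c) |A ∩ B| ≤ 8: holds.

(b), (c)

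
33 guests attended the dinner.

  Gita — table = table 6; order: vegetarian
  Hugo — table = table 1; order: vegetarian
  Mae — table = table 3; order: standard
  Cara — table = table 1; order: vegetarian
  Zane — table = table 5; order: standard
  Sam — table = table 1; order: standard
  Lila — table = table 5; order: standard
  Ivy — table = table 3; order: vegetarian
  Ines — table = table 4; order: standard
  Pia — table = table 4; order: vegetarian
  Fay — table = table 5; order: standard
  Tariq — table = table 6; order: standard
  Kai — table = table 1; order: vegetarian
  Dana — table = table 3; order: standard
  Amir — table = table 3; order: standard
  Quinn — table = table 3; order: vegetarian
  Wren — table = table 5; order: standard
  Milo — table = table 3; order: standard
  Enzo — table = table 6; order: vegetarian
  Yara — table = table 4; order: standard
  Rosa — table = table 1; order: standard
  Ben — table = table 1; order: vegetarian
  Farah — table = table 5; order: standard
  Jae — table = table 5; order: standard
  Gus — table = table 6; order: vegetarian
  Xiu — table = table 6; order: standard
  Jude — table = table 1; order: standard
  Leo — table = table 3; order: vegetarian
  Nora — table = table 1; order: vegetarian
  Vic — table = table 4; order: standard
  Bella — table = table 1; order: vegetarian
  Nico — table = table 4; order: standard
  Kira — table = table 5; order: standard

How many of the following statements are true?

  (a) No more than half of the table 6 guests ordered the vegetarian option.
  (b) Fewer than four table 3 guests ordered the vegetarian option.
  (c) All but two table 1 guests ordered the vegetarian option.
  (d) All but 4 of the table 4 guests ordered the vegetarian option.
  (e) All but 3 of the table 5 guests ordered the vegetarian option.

2

(a) table 6: |A| = 5, |A ∩ B| = 3; needs |A ∩ B| ≤ |A ∖ B| — false.
(b) table 3: |A| = 7, |A ∩ B| = 3; needs |A ∩ B| < 4 — true.
(c) table 1: |A| = 9, |A ∩ B| = 6; needs |A ∖ B| = 2 — false.
(d) table 4: |A| = 5, |A ∩ B| = 1; needs |A ∖ B| = 4 — true.
(e) table 5: |A| = 7, |A ∩ B| = 0; needs |A ∖ B| = 3 — false.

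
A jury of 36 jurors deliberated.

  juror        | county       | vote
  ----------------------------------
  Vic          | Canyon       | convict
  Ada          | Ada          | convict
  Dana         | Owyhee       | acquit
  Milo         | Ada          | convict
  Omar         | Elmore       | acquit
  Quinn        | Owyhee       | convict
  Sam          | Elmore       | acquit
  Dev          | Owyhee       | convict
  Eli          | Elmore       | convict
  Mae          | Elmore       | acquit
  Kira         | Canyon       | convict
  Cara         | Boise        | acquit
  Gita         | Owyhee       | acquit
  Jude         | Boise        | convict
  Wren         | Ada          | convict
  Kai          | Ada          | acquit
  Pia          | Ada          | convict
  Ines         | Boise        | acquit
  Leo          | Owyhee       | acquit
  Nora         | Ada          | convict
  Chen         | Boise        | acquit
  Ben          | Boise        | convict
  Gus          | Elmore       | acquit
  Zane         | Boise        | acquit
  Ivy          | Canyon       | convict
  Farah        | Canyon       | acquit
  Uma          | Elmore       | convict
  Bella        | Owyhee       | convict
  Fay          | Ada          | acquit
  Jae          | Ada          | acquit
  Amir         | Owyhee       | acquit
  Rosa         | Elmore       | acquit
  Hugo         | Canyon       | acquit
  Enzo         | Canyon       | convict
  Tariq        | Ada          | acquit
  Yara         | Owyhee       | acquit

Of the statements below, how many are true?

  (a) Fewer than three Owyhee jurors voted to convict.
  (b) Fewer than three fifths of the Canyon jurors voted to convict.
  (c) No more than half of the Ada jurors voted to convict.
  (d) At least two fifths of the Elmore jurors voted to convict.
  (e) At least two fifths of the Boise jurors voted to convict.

(a) Owyhee: |A| = 8, |A ∩ B| = 3; needs |A ∩ B| < 3 — false.
(b) Canyon: |A| = 6, |A ∩ B| = 4; needs |A ∩ B| / |A| < 3/5 — false.
(c) Ada: |A| = 9, |A ∩ B| = 5; needs |A ∩ B| ≤ |A ∖ B| — false.
(d) Elmore: |A| = 7, |A ∩ B| = 2; needs |A ∩ B| / |A| ≥ 2/5 — false.
(e) Boise: |A| = 6, |A ∩ B| = 2; needs |A ∩ B| / |A| ≥ 2/5 — false.

0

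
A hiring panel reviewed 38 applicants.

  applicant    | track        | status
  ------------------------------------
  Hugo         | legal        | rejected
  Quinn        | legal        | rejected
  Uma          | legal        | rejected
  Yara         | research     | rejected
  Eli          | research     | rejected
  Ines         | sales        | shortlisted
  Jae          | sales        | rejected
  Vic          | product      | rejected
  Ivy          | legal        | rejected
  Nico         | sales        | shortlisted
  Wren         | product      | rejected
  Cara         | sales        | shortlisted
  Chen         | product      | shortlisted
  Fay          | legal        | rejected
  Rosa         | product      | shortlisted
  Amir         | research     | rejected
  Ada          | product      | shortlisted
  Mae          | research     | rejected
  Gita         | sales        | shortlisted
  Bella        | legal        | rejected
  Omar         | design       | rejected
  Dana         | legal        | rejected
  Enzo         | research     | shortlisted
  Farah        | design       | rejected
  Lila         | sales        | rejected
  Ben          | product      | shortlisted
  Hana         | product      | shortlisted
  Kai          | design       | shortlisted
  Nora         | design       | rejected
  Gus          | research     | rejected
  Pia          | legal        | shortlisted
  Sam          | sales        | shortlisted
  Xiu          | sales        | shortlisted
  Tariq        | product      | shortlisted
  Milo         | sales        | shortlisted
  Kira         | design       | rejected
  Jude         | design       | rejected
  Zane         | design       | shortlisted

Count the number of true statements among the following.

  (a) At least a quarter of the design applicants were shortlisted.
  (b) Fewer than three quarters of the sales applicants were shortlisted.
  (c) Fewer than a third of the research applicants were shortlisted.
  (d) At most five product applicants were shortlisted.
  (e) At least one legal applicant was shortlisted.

3

(a) design: |A| = 7, |A ∩ B| = 2; needs |A ∩ B| / |A| ≥ 1/4 — true.
(b) sales: |A| = 9, |A ∩ B| = 7; needs |A ∩ B| / |A| < 3/4 — false.
(c) research: |A| = 6, |A ∩ B| = 1; needs |A ∩ B| / |A| < 1/3 — true.
(d) product: |A| = 8, |A ∩ B| = 6; needs |A ∩ B| ≤ 5 — false.
(e) legal: |A| = 8, |A ∩ B| = 1; needs A ∩ B ≠ ∅ (|A ∩ B| ≥ 1) — true.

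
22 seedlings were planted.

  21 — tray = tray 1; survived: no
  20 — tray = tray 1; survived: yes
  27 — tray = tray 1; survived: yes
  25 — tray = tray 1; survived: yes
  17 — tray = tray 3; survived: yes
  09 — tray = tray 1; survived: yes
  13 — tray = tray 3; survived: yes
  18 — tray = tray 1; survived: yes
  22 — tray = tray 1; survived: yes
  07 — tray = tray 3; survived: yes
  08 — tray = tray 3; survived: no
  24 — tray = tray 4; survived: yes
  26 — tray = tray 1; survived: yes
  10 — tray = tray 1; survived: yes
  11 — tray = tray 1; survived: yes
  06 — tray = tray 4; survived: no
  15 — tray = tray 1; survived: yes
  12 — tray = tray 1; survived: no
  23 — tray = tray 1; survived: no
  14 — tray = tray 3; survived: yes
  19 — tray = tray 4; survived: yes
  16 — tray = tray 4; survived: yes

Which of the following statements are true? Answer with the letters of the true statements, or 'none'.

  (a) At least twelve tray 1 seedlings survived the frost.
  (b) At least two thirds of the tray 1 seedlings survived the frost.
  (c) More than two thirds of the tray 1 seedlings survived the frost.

|A| = 13, |A ∩ B| = 10, |A ∖ B| = 3.
(a) |A ∩ B| ≥ 12: fails.
(b) |A ∩ B| / |A| ≥ 2/3: holds.
(c) |A ∩ B| / |A| > 2/3: holds.

(b), (c)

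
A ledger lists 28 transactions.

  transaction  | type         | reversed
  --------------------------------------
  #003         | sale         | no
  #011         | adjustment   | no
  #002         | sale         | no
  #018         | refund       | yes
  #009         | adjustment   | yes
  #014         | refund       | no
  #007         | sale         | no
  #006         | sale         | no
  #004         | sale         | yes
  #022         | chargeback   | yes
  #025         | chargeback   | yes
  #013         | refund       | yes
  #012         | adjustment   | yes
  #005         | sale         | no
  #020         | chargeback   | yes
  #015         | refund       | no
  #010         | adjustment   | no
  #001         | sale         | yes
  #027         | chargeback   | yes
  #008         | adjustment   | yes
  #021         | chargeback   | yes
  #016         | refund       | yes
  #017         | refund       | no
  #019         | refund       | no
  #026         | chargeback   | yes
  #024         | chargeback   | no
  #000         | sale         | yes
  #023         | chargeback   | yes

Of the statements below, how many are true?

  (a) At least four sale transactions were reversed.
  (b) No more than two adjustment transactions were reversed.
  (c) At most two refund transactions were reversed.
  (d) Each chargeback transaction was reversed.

0

(a) sale: |A| = 8, |A ∩ B| = 3; needs |A ∩ B| ≥ 4 — false.
(b) adjustment: |A| = 5, |A ∩ B| = 3; needs |A ∩ B| ≤ 2 — false.
(c) refund: |A| = 7, |A ∩ B| = 3; needs |A ∩ B| ≤ 2 — false.
(d) chargeback: |A| = 8, |A ∩ B| = 7; needs A ⊆ B, i.e. every element of A is in B (|A ∖ B| = 0) — false.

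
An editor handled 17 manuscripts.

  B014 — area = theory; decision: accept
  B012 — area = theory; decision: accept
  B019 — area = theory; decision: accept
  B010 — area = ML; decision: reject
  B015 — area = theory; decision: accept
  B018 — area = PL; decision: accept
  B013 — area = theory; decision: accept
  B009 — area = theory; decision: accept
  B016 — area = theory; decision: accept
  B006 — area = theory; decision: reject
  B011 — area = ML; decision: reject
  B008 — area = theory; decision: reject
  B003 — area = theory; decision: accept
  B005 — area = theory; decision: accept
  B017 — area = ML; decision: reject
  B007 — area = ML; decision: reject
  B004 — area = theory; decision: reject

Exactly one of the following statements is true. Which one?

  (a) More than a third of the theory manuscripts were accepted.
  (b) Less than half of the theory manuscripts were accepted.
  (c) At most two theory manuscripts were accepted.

(a)

|A| = 12, |A ∩ B| = 9, |A ∖ B| = 3.
(a) requires |A ∩ B| / |A| > 1/3: true.
(b) requires |A ∩ B| < |A ∖ B|: false.
(c) requires |A ∩ B| ≤ 2: false.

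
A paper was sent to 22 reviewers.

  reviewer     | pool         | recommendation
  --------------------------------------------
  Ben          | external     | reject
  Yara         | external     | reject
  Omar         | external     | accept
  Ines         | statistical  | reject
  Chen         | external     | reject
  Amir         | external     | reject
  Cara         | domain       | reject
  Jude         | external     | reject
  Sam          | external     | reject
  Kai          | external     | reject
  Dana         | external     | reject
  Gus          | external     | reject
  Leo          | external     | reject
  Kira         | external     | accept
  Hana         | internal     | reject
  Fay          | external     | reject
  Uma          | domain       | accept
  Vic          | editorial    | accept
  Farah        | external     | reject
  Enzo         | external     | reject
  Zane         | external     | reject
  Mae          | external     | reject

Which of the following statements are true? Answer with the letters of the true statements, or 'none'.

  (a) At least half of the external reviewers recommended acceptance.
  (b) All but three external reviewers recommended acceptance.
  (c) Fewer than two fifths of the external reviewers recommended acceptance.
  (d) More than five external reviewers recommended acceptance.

(c)

|A| = 17, |A ∩ B| = 2, |A ∖ B| = 15.
(a) |A ∩ B| ≥ |A ∖ B|: fails.
(b) |A ∖ B| = 3: fails.
(c) |A ∩ B| / |A| < 2/5: holds.
(d) |A ∩ B| > 5: fails.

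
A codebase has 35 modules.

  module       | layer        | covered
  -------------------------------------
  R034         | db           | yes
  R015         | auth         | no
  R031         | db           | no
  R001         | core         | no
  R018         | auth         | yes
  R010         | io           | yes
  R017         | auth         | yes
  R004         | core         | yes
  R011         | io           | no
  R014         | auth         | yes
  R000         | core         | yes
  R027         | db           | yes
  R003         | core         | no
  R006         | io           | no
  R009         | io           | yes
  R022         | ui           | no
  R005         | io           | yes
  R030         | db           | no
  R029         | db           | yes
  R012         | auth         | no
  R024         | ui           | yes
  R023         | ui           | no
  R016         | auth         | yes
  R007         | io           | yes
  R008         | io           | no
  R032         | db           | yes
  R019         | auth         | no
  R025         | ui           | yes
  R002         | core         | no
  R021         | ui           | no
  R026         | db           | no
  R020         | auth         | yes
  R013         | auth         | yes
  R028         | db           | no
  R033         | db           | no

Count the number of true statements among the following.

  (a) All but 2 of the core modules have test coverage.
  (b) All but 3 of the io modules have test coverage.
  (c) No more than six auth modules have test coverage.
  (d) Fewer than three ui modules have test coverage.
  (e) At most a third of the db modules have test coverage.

3

(a) core: |A| = 5, |A ∩ B| = 2; needs |A ∖ B| = 2 — false.
(b) io: |A| = 7, |A ∩ B| = 4; needs |A ∖ B| = 3 — true.
(c) auth: |A| = 9, |A ∩ B| = 6; needs |A ∩ B| ≤ 6 — true.
(d) ui: |A| = 5, |A ∩ B| = 2; needs |A ∩ B| < 3 — true.
(e) db: |A| = 9, |A ∩ B| = 4; needs |A ∩ B| / |A| ≤ 1/3 — false.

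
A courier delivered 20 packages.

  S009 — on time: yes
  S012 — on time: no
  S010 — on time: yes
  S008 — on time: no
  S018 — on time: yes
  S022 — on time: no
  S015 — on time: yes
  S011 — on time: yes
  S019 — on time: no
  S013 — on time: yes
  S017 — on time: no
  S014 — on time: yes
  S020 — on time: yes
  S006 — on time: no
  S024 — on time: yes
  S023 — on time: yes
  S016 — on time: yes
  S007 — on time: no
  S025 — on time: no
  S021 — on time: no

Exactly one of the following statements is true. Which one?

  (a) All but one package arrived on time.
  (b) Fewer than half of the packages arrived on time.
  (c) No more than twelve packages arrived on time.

|A| = 20, |A ∩ B| = 11, |A ∖ B| = 9.
(a) requires |A ∖ B| = 1: false.
(b) requires |A ∩ B| < |A ∖ B|: false.
(c) requires |A ∩ B| ≤ 12: true.

(c)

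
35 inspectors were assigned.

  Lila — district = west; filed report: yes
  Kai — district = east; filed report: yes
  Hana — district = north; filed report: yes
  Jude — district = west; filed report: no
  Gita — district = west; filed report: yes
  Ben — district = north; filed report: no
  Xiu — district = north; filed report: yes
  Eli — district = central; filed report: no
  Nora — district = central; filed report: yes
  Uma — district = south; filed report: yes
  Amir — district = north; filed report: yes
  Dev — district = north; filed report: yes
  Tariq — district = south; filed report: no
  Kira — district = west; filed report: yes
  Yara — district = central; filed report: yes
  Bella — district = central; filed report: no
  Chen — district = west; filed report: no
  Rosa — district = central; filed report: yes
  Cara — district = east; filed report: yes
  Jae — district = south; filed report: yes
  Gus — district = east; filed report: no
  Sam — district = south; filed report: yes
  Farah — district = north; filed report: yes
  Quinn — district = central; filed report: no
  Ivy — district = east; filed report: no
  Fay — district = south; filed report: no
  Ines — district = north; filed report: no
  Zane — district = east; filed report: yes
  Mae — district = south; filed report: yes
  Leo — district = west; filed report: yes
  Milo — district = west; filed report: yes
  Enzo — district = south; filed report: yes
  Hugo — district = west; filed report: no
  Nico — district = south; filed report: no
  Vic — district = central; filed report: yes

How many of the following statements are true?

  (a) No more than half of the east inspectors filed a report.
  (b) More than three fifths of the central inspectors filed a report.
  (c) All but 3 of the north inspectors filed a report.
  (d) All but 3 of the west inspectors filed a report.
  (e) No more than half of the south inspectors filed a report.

1

(a) east: |A| = 5, |A ∩ B| = 3; needs |A ∩ B| ≤ |A ∖ B| — false.
(b) central: |A| = 7, |A ∩ B| = 4; needs |A ∩ B| / |A| > 3/5 — false.
(c) north: |A| = 7, |A ∩ B| = 5; needs |A ∖ B| = 3 — false.
(d) west: |A| = 8, |A ∩ B| = 5; needs |A ∖ B| = 3 — true.
(e) south: |A| = 8, |A ∩ B| = 5; needs |A ∩ B| ≤ |A ∖ B| — false.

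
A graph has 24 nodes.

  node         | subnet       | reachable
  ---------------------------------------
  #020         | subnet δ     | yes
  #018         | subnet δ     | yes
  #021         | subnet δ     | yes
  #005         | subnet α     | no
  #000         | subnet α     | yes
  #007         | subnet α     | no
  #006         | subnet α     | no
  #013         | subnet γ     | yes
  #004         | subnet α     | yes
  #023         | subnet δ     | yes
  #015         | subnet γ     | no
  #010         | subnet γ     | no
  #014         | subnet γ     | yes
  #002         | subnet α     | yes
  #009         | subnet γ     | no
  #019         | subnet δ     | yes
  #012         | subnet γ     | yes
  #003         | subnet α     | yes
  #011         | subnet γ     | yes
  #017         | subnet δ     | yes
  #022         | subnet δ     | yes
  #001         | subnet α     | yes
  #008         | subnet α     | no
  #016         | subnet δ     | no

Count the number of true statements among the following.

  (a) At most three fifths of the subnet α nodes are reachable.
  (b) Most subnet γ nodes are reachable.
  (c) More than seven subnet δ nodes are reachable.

(a) subnet α: |A| = 9, |A ∩ B| = 5; needs |A ∩ B| / |A| ≤ 3/5 — true.
(b) subnet γ: |A| = 7, |A ∩ B| = 4; needs |A ∩ B| > |A ∖ B| — true.
(c) subnet δ: |A| = 8, |A ∩ B| = 7; needs |A ∩ B| > 7 — false.

2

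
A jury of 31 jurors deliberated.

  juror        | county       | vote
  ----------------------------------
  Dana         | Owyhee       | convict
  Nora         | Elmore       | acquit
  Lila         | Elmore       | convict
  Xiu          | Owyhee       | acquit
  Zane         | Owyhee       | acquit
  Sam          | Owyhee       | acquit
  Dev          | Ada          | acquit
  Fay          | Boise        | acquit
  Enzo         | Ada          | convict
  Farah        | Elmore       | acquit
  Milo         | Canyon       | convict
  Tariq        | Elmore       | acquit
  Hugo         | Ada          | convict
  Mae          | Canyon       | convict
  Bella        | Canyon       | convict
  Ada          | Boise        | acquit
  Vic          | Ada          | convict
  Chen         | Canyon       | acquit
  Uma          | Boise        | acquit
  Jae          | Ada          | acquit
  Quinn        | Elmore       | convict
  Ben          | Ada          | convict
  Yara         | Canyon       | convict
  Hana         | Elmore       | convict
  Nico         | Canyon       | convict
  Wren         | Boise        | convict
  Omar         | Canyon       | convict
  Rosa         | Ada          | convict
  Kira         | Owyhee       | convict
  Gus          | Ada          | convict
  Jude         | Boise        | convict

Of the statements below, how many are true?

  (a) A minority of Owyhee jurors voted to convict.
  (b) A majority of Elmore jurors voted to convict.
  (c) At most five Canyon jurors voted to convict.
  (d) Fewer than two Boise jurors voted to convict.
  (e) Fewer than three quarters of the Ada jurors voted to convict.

(a) Owyhee: |A| = 5, |A ∩ B| = 2; needs |A ∩ B| < |A ∖ B| — true.
(b) Elmore: |A| = 6, |A ∩ B| = 3; needs |A ∩ B| > |A ∖ B| — false.
(c) Canyon: |A| = 7, |A ∩ B| = 6; needs |A ∩ B| ≤ 5 — false.
(d) Boise: |A| = 5, |A ∩ B| = 2; needs |A ∩ B| < 2 — false.
(e) Ada: |A| = 8, |A ∩ B| = 6; needs |A ∩ B| / |A| < 3/4 — false.

1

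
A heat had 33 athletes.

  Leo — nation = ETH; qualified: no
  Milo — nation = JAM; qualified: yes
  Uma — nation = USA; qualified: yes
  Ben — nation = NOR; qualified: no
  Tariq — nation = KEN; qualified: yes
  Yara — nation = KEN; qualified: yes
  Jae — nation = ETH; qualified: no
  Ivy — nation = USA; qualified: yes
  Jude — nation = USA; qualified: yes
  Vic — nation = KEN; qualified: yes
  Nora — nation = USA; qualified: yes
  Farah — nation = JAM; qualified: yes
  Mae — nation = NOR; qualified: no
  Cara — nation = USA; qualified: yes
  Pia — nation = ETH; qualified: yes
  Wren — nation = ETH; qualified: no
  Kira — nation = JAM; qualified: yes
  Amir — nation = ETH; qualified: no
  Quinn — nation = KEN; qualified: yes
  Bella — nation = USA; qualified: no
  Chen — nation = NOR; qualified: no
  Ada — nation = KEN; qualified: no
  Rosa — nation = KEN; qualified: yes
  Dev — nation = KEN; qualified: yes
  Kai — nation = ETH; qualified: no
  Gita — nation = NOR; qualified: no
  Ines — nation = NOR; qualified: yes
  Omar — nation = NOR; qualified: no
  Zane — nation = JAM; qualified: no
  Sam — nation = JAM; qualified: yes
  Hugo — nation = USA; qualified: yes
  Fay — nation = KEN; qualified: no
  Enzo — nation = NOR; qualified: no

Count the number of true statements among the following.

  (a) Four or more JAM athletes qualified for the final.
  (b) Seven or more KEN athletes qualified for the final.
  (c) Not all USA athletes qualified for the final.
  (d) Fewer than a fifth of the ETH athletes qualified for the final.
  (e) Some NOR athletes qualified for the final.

4

(a) JAM: |A| = 5, |A ∩ B| = 4; needs |A ∩ B| ≥ 4 — true.
(b) KEN: |A| = 8, |A ∩ B| = 6; needs |A ∩ B| ≥ 7 — false.
(c) USA: |A| = 7, |A ∩ B| = 6; needs A ⊄ B (|A ∖ B| ≥ 1) — true.
(d) ETH: |A| = 6, |A ∩ B| = 1; needs |A ∩ B| / |A| < 1/5 — true.
(e) NOR: |A| = 7, |A ∩ B| = 1; needs A ∩ B ≠ ∅ (|A ∩ B| ≥ 1) — true.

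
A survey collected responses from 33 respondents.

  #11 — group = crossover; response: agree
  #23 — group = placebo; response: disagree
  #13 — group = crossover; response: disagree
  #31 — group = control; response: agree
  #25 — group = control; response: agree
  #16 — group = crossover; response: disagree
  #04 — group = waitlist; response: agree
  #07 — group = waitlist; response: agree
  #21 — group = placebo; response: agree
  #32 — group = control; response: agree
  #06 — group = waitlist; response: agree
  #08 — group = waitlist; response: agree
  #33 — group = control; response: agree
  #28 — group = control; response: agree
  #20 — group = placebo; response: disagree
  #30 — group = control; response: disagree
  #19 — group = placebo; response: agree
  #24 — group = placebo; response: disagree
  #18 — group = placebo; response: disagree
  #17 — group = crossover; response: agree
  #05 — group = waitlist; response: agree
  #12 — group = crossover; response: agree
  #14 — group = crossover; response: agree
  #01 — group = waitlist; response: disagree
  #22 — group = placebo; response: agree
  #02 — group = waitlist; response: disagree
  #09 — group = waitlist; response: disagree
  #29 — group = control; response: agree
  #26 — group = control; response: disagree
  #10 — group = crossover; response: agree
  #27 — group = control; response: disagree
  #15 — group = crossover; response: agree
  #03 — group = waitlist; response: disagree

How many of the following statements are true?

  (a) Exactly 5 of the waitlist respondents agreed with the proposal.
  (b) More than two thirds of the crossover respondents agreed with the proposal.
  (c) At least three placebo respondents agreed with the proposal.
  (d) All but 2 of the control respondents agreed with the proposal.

3

(a) waitlist: |A| = 9, |A ∩ B| = 5; needs |A ∩ B| = 5 — true.
(b) crossover: |A| = 8, |A ∩ B| = 6; needs |A ∩ B| / |A| > 2/3 — true.
(c) placebo: |A| = 7, |A ∩ B| = 3; needs |A ∩ B| ≥ 3 — true.
(d) control: |A| = 9, |A ∩ B| = 6; needs |A ∖ B| = 2 — false.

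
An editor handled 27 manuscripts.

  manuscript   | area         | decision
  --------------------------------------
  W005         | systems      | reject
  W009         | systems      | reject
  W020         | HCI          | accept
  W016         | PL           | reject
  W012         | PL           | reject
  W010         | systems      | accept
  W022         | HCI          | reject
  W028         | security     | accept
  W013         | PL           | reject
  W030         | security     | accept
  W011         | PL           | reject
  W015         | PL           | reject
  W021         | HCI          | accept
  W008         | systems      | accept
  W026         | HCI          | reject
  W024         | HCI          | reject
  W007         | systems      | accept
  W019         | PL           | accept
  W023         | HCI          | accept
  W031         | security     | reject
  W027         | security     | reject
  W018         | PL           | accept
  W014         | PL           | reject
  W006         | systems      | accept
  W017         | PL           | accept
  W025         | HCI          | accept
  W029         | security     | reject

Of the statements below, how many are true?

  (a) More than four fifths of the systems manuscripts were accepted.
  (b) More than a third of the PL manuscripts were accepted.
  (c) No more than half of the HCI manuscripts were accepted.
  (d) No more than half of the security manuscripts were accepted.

(a) systems: |A| = 6, |A ∩ B| = 4; needs |A ∩ B| / |A| > 4/5 — false.
(b) PL: |A| = 9, |A ∩ B| = 3; needs |A ∩ B| / |A| > 1/3 — false.
(c) HCI: |A| = 7, |A ∩ B| = 4; needs |A ∩ B| ≤ |A ∖ B| — false.
(d) security: |A| = 5, |A ∩ B| = 2; needs |A ∩ B| ≤ |A ∖ B| — true.

1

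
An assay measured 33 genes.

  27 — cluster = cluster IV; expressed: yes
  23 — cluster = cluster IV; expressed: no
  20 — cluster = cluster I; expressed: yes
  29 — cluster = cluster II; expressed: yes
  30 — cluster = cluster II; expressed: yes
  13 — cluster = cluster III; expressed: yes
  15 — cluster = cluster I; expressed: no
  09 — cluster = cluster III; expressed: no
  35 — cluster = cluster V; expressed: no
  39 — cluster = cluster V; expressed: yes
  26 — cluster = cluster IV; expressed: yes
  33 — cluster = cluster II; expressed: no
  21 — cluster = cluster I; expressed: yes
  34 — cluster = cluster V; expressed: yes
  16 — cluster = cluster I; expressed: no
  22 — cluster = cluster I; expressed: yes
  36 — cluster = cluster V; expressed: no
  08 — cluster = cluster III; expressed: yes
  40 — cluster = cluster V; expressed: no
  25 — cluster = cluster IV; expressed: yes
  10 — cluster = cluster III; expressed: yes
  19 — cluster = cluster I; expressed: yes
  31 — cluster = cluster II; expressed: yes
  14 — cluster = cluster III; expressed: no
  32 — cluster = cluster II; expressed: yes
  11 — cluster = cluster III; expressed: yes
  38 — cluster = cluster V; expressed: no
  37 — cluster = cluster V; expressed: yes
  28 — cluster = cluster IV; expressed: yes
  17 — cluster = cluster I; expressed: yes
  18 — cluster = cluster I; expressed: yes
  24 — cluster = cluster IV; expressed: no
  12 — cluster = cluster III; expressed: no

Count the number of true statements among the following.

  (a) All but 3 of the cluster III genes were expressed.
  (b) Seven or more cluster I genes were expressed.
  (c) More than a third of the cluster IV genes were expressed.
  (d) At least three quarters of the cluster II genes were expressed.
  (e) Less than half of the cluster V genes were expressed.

(a) cluster III: |A| = 7, |A ∩ B| = 4; needs |A ∖ B| = 3 — true.
(b) cluster I: |A| = 8, |A ∩ B| = 6; needs |A ∩ B| ≥ 7 — false.
(c) cluster IV: |A| = 6, |A ∩ B| = 4; needs |A ∩ B| / |A| > 1/3 — true.
(d) cluster II: |A| = 5, |A ∩ B| = 4; needs |A ∩ B| / |A| ≥ 3/4 — true.
(e) cluster V: |A| = 7, |A ∩ B| = 3; needs |A ∩ B| < |A ∖ B| — true.

4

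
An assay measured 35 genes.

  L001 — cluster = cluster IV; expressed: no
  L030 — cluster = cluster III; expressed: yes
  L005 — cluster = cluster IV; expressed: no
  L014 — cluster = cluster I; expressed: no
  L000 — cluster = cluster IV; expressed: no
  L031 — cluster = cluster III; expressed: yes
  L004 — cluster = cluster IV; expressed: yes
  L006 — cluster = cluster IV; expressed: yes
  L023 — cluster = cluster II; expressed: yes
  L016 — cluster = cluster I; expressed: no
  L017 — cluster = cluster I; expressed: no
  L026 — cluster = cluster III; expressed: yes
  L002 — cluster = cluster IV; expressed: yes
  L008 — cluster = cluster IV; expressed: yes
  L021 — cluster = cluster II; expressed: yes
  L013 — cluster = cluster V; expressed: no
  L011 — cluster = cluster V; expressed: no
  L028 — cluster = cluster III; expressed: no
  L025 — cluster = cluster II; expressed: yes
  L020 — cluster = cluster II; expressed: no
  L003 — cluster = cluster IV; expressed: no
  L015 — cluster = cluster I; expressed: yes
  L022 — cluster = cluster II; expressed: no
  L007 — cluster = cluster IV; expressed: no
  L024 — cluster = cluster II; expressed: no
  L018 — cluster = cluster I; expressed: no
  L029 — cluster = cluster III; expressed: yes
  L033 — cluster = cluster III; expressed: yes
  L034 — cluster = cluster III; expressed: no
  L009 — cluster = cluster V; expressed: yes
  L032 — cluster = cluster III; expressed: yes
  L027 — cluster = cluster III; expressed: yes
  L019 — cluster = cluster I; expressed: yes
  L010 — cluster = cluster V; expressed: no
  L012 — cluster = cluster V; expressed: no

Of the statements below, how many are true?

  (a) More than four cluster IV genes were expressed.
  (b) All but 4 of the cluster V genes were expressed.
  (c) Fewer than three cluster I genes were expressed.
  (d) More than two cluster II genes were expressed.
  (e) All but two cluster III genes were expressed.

(a) cluster IV: |A| = 9, |A ∩ B| = 4; needs |A ∩ B| > 4 — false.
(b) cluster V: |A| = 5, |A ∩ B| = 1; needs |A ∖ B| = 4 — true.
(c) cluster I: |A| = 6, |A ∩ B| = 2; needs |A ∩ B| < 3 — true.
(d) cluster II: |A| = 6, |A ∩ B| = 3; needs |A ∩ B| > 2 — true.
(e) cluster III: |A| = 9, |A ∩ B| = 7; needs |A ∖ B| = 2 — true.

4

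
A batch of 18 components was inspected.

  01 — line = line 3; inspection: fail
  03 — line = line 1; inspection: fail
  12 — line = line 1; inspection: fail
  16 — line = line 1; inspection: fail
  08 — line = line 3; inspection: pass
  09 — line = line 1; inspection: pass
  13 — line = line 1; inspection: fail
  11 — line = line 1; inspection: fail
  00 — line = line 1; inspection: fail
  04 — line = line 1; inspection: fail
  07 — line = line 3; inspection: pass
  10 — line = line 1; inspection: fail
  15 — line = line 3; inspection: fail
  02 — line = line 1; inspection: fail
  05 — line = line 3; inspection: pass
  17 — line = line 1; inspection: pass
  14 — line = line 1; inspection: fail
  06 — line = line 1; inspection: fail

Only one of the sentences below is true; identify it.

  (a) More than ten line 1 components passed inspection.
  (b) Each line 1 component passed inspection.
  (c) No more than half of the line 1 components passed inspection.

|A| = 13, |A ∩ B| = 2, |A ∖ B| = 11.
(a) requires |A ∩ B| > 10: false.
(b) requires A ⊆ B, i.e. every element of A is in B (|A ∖ B| = 0): false.
(c) requires |A ∩ B| ≤ |A ∖ B|: true.

(c)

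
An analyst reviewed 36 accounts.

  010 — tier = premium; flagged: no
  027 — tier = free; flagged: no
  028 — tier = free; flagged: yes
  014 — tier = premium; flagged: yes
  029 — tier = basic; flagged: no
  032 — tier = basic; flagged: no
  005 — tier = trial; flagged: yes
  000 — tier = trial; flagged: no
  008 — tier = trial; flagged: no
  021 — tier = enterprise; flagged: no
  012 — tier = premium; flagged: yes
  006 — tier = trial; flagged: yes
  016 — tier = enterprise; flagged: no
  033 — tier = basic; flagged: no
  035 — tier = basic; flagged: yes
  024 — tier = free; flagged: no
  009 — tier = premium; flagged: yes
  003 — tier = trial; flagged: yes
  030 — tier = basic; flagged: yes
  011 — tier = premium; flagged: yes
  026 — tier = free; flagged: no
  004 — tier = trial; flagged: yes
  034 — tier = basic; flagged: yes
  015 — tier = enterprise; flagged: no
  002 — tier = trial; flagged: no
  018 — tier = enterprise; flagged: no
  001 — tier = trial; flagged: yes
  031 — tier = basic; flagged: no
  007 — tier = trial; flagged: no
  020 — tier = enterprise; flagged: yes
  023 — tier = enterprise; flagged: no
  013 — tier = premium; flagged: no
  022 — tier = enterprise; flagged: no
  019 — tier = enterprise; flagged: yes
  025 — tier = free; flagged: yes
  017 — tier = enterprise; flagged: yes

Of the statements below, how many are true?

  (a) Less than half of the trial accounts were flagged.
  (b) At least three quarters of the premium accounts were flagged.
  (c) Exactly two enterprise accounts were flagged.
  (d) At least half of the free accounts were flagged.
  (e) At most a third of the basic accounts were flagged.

0

(a) trial: |A| = 9, |A ∩ B| = 5; needs |A ∩ B| < |A ∖ B| — false.
(b) premium: |A| = 6, |A ∩ B| = 4; needs |A ∩ B| / |A| ≥ 3/4 — false.
(c) enterprise: |A| = 9, |A ∩ B| = 3; needs |A ∩ B| = 2 — false.
(d) free: |A| = 5, |A ∩ B| = 2; needs |A ∩ B| ≥ |A ∖ B| — false.
(e) basic: |A| = 7, |A ∩ B| = 3; needs |A ∩ B| / |A| ≤ 1/3 — false.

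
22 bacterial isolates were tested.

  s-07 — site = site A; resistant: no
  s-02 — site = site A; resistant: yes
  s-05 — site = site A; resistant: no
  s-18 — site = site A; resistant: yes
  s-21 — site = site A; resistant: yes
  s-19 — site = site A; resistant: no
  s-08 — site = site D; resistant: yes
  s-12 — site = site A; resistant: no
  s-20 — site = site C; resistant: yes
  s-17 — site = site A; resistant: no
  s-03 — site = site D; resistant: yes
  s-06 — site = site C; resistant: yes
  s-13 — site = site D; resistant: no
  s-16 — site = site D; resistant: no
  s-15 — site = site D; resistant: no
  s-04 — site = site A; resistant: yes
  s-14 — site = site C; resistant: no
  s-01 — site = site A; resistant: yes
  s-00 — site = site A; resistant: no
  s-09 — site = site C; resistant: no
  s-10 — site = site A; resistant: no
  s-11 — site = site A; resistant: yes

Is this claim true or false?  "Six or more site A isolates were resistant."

'Six or more site A isolates were resistant' holds iff |A ∩ B| ≥ 6.
A (the restrictor) = {s-07, s-02, s-05, s-18, s-21, s-19, s-12, s-17, s-04, s-01, s-00, s-10, s-11}, |A| = 13.
A ∩ B = {s-02, s-18, s-21, s-04, s-01, s-11}, so |A ∩ B| = 6.
|A ∩ B| = 6, so the statement is true.

True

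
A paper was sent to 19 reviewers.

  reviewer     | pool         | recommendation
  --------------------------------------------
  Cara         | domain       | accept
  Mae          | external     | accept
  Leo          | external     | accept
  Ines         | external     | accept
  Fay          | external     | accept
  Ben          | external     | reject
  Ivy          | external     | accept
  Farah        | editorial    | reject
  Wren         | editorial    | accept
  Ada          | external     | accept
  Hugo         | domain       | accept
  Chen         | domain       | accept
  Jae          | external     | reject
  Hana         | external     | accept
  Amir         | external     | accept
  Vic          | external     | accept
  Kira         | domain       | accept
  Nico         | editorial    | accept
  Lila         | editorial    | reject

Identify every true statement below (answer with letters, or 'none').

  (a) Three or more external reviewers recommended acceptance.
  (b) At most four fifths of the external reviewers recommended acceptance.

(a)

|A| = 11, |A ∩ B| = 9, |A ∖ B| = 2.
(a) |A ∩ B| ≥ 3: holds.
(b) |A ∩ B| / |A| ≤ 4/5: fails.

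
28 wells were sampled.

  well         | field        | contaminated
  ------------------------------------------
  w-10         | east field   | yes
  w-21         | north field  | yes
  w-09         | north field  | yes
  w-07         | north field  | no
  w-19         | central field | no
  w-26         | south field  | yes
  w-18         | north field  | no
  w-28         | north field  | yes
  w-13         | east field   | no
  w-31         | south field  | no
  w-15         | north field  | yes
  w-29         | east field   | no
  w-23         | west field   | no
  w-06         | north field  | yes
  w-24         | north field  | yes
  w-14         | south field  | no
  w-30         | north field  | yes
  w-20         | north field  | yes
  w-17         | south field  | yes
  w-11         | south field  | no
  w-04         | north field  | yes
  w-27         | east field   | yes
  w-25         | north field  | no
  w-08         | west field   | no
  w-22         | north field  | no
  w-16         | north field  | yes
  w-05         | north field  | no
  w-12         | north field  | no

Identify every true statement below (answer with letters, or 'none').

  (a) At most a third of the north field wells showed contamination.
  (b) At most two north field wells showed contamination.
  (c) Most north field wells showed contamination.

(c)

|A| = 16, |A ∩ B| = 10, |A ∖ B| = 6.
(a) |A ∩ B| / |A| ≤ 1/3: fails.
(b) |A ∩ B| ≤ 2: fails.
(c) |A ∩ B| > |A ∖ B|: holds.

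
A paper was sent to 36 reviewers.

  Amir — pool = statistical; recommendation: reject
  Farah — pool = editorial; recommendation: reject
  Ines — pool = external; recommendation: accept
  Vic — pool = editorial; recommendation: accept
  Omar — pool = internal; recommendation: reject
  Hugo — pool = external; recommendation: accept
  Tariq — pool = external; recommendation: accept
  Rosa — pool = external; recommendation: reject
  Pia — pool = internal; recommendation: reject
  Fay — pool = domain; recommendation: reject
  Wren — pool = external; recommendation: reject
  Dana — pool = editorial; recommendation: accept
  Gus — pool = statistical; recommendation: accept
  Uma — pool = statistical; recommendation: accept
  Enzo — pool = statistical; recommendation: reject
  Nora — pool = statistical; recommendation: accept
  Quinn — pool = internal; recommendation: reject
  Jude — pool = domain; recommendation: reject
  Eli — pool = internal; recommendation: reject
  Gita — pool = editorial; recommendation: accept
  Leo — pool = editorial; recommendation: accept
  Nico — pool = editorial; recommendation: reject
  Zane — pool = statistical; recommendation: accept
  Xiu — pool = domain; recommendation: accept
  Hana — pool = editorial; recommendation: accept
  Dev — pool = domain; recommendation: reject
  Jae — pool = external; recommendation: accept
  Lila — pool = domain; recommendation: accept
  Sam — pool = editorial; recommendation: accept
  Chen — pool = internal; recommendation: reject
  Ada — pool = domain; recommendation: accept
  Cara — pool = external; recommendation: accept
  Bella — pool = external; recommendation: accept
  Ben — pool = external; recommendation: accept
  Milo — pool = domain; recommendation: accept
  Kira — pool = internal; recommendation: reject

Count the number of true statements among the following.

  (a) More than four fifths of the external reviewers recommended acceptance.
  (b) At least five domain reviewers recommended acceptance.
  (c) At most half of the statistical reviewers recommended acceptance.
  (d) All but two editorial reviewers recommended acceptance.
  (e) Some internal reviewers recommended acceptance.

1

(a) external: |A| = 9, |A ∩ B| = 7; needs |A ∩ B| / |A| > 4/5 — false.
(b) domain: |A| = 7, |A ∩ B| = 4; needs |A ∩ B| ≥ 5 — false.
(c) statistical: |A| = 6, |A ∩ B| = 4; needs |A ∩ B| ≤ |A ∖ B| — false.
(d) editorial: |A| = 8, |A ∩ B| = 6; needs |A ∖ B| = 2 — true.
(e) internal: |A| = 6, |A ∩ B| = 0; needs A ∩ B ≠ ∅ (|A ∩ B| ≥ 1) — false.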